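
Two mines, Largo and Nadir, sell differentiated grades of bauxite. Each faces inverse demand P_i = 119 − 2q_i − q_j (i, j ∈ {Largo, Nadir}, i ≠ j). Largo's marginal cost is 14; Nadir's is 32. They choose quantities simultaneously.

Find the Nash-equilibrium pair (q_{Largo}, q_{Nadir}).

22.2, 16.2

Mine Largo's profit: π = q_{Largo}(119 − 2q_{Largo} − q_{Nadir}) − 14q_{Largo}.
∂π/∂q_{Largo} = 105 − 4q_{Largo} − q_{Nadir} = 0 ⇒ q_{Largo} = 26.25 − 0.25q_{Nadir}.
Similarly q_{Nadir} = 21.75 − 0.25q_{Largo}.
Solving the two reaction functions simultaneously: (1 − (−0.25)(−0.25))q_{Largo} = 26.25 − 0.25·21.75, so 0.9375q_{Largo} = 20.8125 and q_{Largo} = 22.2.
Then q_{Nadir} = 21.75 − 0.25·22.2 = 16.2.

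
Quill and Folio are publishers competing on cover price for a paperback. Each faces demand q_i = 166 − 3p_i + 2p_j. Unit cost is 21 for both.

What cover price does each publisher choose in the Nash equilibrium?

57.25

Quill's profit: π = (p_{Quill} − 21)(166 − 3p_{Quill} + 2p_{Folio}).
∂π/∂p_{Quill} = 229 − 6p_{Quill} + 2p_{Folio} = 0 ⇒ p_{Quill} = 229/6 + (1/3)p_{Folio}.
The game is symmetric, so in equilibrium p_{Folio} = p_{Quill}: the reaction function gives (2/3)p_{Quill} = 229/6, hence p_{Quill} = 57.25.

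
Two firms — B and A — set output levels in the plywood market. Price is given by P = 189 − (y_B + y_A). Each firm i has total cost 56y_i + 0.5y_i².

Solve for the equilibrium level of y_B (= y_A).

Firm B's profit: π = y_B(189 − (y_B + y_A)) − 56y_B − 0.5y_B².
∂π/∂y_B = 133 − 3y_B − y_A = 0, so y_B = 133/3 − (1/3)y_A.
Setting y_B = y_A in the reaction function: y_B = 133/3 − (1/3)y_B, so y_B = (133/3) / (4/3) = 33.25.

33.25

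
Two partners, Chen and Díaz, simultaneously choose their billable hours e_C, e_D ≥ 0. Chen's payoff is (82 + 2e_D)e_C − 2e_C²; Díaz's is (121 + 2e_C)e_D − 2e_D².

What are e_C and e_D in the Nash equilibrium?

Expanding Chen's payoff: 82e_C + 2e_De_C − 2e_C².
∂π/∂e_C = 82 + 2e_D − 4e_C = 0, so e_C = 20.5 + 0.5e_D.
Likewise for Díaz: e_D = 30.25 + 0.5e_C.
Solving the two reaction functions simultaneously: (1 − (0.5)(0.5))e_C = 20.5 + 0.5·30.25, so 0.75e_C = 35.625 and e_C = 47.5.
Then e_D = 30.25 + 0.5·47.5 = 54.

47.5, 54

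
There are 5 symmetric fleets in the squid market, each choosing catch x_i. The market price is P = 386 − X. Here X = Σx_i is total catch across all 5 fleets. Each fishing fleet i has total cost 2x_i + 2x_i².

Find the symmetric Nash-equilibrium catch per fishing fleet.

A representative fishing fleet's profit is π_i = x_i(386 − X) − 2x_i − 2x_i², with X = x_i + Σ_{j≠i} x_j.
First-order condition: 384 − 6x_i − Σ_{j≠i} x_j = 0.
In a symmetric equilibrium every fishing fleet chooses the same x, so Σ_{j≠i} x_j = 4x. The condition becomes 384 − 10x = 0, giving x = 384/10 = 38.4.

38.4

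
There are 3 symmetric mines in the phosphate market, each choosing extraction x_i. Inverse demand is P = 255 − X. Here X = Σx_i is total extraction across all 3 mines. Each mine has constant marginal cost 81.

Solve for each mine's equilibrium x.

43.5

A representative mine's profit is π_i = x_i(255 − X) − 81x_i, with X = x_i + Σ_{j≠i} x_j.
First-order condition: 174 − 2x_i − Σ_{j≠i} x_j = 0.
With identical mines, set every x_j = x: then 174 − 2x − 2x = 0, i.e. x = 174/4 = 43.5.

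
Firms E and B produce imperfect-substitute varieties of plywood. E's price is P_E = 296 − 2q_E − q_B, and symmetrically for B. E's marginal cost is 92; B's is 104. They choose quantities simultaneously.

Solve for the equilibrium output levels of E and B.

Firm E's profit: π = q_E(296 − 2q_E − q_B) − 92q_E.
∂π/∂q_E = 204 − 4q_E − q_B = 0 ⇒ q_E = 51 − 0.25q_B.
Similarly q_B = 48 − 0.25q_E.
Substituting the second reaction function into the first: q_E = 51 − 0.25(48 − 0.25q_E), which gives 0.9375q_E = 39 ⇒ q_E = 41.6.
Then q_B = 48 − 0.25·41.6 = 37.6.

41.6, 37.6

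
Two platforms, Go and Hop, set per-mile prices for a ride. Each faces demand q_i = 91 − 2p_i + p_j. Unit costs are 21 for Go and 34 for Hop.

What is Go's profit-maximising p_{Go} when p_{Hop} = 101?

Go's profit: π = (p_{Go} − 21)(91 − 2p_{Go} + p_{Hop}).
∂π/∂p_{Go} = 133 − 4p_{Go} + p_{Hop} = 0 ⇒ p_{Go} = 33.25 + 0.25p_{Hop}.
At p_{Hop} = 101: p_{Go} = 33.25 + 0.25·101 = 58.5.

58.5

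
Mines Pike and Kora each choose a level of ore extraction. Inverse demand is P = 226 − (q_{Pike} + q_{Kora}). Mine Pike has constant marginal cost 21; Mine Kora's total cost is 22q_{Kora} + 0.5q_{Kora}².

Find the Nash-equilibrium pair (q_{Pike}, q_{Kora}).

82.2, 40.6

Mine Pike's profit: π = q_{Pike}(226 − (q_{Pike} + q_{Kora})) − 21q_{Pike}.
∂π/∂q_{Pike} = 205 − 2q_{Pike} − q_{Kora} = 0, so q_{Pike} = 102.5 − 0.5q_{Kora}.
For Kora: ∂π/∂q_{Kora} = 204 − 3q_{Kora} − q_{Pike} = 0 ⇒ q_{Kora} = 68 − (1/3)q_{Pike}.
Solving the two reaction functions simultaneously: (1 − (−0.5)(−1/3))q_{Pike} = 102.5 − 0.5·68, so (5/6)q_{Pike} = 68.5 and q_{Pike} = 82.2.
Then q_{Kora} = 68 − (1/3)·82.2 = 40.6.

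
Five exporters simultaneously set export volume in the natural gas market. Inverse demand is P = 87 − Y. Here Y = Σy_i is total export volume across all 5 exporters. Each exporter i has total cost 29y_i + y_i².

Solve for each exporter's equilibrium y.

A representative exporter's profit is π_i = y_i(87 − Y) − 29y_i − y_i², with Y = y_i + Σ_{j≠i} y_j.
First-order condition: 58 − 4y_i − Σ_{j≠i} y_j = 0.
Imposing symmetry (y_j = y for all j) turns Σ_{j≠i} y_j into 4y, so 58 = 8y and y = 7.25.

7.25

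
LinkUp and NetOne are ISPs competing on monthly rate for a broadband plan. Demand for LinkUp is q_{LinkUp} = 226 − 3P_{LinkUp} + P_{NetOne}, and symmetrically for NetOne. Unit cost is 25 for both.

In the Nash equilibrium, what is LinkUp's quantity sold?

105.6

LinkUp's profit: π = (P_{LinkUp} − 25)(226 − 3P_{LinkUp} + P_{NetOne}).
∂π/∂P_{LinkUp} = 301 − 6P_{LinkUp} + P_{NetOne} = 0 ⇒ P_{LinkUp} = 301/6 + (1/6)P_{NetOne}.
Setting P_{LinkUp} = P_{NetOne} in the reaction function: P_{LinkUp} = 301/6 + (1/6)P_{LinkUp}, so P_{LinkUp} = (301/6) / (5/6) = 60.2.
q_{LinkUp} = 226 − 3·60.2 + 60.2 = 105.6.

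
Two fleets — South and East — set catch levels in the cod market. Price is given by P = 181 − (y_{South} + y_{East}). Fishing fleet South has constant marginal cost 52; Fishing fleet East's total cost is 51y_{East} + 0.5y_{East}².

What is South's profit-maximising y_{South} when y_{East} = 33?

48

Fishing fleet South's profit: π = y_{South}(181 − (y_{South} + y_{East})) − 52y_{South}.
∂π/∂y_{South} = 129 − 2y_{South} − y_{East} = 0, so y_{South} = 64.5 − 0.5y_{East}.
At y_{East} = 33: y_{South} = 64.5 − 0.5·33 = 48.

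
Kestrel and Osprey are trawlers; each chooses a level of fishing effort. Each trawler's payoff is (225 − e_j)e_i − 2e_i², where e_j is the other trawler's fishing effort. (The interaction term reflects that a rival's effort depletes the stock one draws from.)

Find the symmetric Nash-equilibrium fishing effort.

Kestrel's payoff is (225 − e_O)e_K − 2e_K².
∂π/∂e_K = 225 − e_O − 4e_K = 0, so e_K = 56.25 − 0.25e_O.
Setting e_K = e_O in the reaction function: e_K = 56.25 − 0.25e_K, so e_K = 56.25 / 1.25 = 45.

45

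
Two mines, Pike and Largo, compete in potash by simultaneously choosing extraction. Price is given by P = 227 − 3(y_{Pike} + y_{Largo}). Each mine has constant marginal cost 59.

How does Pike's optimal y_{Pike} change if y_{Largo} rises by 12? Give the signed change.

Mine Pike's profit: π = y_{Pike}(227 − 3(y_{Pike} + y_{Largo})) − 59y_{Pike}.
∂π/∂y_{Pike} = 168 − 6y_{Pike} − 3y_{Largo} = 0, so y_{Pike} = 28 − 0.5y_{Largo}.
The reaction-function slope is −0.5, so a 12-unit rise in y_{Largo} moves y_{Pike} by −0.5 × 12 = −6. Pike's best response falls — the actions are strategic substitutes.

-6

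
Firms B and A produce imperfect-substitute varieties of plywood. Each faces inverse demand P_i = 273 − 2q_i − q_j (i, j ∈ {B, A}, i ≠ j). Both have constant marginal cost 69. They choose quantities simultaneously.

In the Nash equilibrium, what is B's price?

Firm B's profit: π = q_B(273 − 2q_B − q_A) − 69q_B.
∂π/∂q_B = 204 − 4q_B − q_A = 0 ⇒ q_B = 51 − 0.25q_A.
The game is symmetric, so in equilibrium q_A = q_B: the reaction function gives 1.25q_B = 51, hence q_B = 40.8.
P_B = 273 − 2·40.8 − 40.8 = 150.6.

150.6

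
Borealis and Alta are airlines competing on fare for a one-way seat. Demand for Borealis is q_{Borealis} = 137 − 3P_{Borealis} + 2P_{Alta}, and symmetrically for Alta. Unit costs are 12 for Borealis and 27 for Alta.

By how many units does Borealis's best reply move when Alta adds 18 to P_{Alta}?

6

Borealis's profit: π = (P_{Borealis} − 12)(137 − 3P_{Borealis} + 2P_{Alta}).
∂π/∂P_{Borealis} = 173 − 6P_{Borealis} + 2P_{Alta} = 0 ⇒ P_{Borealis} = 173/6 + (1/3)P_{Alta}.
The reaction-function slope is 1/3, so an 18-unit rise in P_{Alta} moves P_{Borealis} by 1/3 × 18 = 6. Borealis's best response rises — the actions are strategic complements.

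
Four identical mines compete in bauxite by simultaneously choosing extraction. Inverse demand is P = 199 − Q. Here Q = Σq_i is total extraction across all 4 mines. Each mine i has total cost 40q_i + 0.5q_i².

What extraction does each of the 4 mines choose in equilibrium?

A representative mine's profit is π_i = q_i(199 − Q) − 40q_i − 0.5q_i², with Q = q_i + Σ_{j≠i} q_j.
First-order condition: 159 − 3q_i − Σ_{j≠i} q_j = 0.
With identical mines, set every q_j = q: then 159 − 3q − 3q = 0, i.e. q = 159/6 = 26.5.

26.5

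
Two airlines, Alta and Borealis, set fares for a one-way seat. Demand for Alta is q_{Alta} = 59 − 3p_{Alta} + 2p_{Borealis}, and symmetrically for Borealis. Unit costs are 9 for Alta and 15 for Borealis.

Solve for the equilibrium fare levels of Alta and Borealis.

Alta's profit: π = (p_{Alta} − 9)(59 − 3p_{Alta} + 2p_{Borealis}).
∂π/∂p_{Alta} = 86 − 6p_{Alta} + 2p_{Borealis} = 0 ⇒ p_{Alta} = 43/3 + (1/3)p_{Borealis}.
Similarly p_{Borealis} = 52/3 + (1/3)p_{Alta}.
Solving the two reaction functions simultaneously: (1 − (1/3)(1/3))p_{Alta} = 43/3 + (1/3)·(52/3), so (8/9)p_{Alta} = 181/9 and p_{Alta} = 22.625.
Then p_{Borealis} = 52/3 + (1/3)·22.625 = 24.875.

22.625, 24.875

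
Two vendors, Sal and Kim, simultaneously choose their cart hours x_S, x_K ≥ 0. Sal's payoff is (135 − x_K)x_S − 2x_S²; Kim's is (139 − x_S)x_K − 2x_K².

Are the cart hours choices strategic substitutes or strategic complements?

strategic substitutes

Expanding Sal's payoff: 135x_S − x_Kx_S − 2x_S².
∂π/∂x_S = 135 − x_K − 4x_S = 0, so x_S = 33.75 − 0.25x_K.
The best-response slope dx_S/dx_K = −0.25 < 0: the reaction function is downward-sloping, so the choices are strategic substitutes.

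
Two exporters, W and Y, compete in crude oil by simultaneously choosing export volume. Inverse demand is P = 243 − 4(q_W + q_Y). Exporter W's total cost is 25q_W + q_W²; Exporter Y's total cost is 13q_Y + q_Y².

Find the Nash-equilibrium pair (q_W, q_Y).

Exporter W's profit: π = q_W(243 − 4(q_W + q_Y)) − 25q_W − q_W².
∂π/∂q_W = 218 − 10q_W − 4q_Y = 0, so q_W = 21.8 − 0.4q_Y.
By the same steps for Y: q_Y = 23 − 0.4q_W.
Plugging q_Y into W's best response: q_W = 21.8 − 0.4(23 − 0.4q_W) ⇒ 0.84q_W = 12.6, so q_W = 15.
Then q_Y = 23 − 0.4·15 = 17.

15, 17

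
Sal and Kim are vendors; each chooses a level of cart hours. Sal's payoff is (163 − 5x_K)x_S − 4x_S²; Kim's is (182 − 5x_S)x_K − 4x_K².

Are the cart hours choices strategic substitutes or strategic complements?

Expanding Sal's payoff: 163x_S − 5x_Kx_S − 4x_S².
∂π/∂x_S = 163 − 5x_K − 8x_S = 0, so x_S = 20.375 − 0.625x_K.
The best-response slope dx_S/dx_K = −0.625 < 0: the reaction function is downward-sloping, so the choices are strategic substitutes.

strategic substitutes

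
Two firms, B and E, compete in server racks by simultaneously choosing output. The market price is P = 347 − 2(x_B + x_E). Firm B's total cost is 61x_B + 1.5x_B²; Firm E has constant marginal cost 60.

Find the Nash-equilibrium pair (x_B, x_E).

23.75, 59.875

Firm B's profit: π = x_B(347 − 2(x_B + x_E)) − 61x_B − 1.5x_B².
∂π/∂x_B = 286 − 7x_B − 2x_E = 0, so x_B = 286/7 − (2/7)x_E.
For E: ∂π/∂x_E = 287 − 4x_E − 2x_B = 0 ⇒ x_E = 71.75 − 0.5x_B.
Solving the two reaction functions simultaneously: (1 − (−2/7)(−0.5))x_B = 286/7 − (2/7)·71.75, so (6/7)x_B = 285/14 and x_B = 23.75.
Then x_E = 71.75 − 0.5·23.75 = 59.875.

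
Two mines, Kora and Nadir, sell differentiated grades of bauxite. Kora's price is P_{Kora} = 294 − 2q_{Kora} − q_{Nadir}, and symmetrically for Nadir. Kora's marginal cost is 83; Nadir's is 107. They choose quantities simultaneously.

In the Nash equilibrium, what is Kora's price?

Mine Kora's profit: π = q_{Kora}(294 − 2q_{Kora} − q_{Nadir}) − 83q_{Kora}.
∂π/∂q_{Kora} = 211 − 4q_{Kora} − q_{Nadir} = 0 ⇒ q_{Kora} = 52.75 − 0.25q_{Nadir}.
Similarly q_{Nadir} = 46.75 − 0.25q_{Kora}.
Solving the two reaction functions simultaneously: (1 − (−0.25)(−0.25))q_{Kora} = 52.75 − 0.25·46.75, so 0.9375q_{Kora} = 41.0625 and q_{Kora} = 43.8.
Then q_{Nadir} = 46.75 − 0.25·43.8 = 35.8.
P_{Kora} = 294 − 2·43.8 − 35.8 = 170.6.

170.6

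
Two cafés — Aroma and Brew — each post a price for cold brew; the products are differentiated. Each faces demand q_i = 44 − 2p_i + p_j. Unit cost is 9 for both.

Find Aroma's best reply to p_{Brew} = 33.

Aroma's profit: π = (p_{Aroma} − 9)(44 − 2p_{Aroma} + p_{Brew}).
∂π/∂p_{Aroma} = 62 − 4p_{Aroma} + p_{Brew} = 0 ⇒ p_{Aroma} = 15.5 + 0.25p_{Brew}.
At p_{Brew} = 33: p_{Aroma} = 15.5 + 0.25·33 = 23.75.

23.75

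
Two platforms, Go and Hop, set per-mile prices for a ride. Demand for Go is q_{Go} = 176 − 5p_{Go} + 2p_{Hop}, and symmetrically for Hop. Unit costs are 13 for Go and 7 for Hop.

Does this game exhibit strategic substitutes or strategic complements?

strategic complements

Go's profit: π = (p_{Go} − 13)(176 − 5p_{Go} + 2p_{Hop}).
∂π/∂p_{Go} = 241 − 10p_{Go} + 2p_{Hop} = 0 ⇒ p_{Go} = 24.1 + 0.2p_{Hop}.
The best-response slope dp_{Go}/dp_{Hop} = 0.2 > 0: the reaction function is upward-sloping, so the choices are strategic complements.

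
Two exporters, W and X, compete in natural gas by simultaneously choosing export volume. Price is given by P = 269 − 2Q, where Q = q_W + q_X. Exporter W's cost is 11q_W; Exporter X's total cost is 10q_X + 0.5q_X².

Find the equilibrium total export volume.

Exporter W's profit: π = q_W(269 − 2(q_W + q_X)) − 11q_W.
∂π/∂q_W = 258 − 4q_W − 2q_X = 0, so q_W = 64.5 − 0.5q_X.
For X: ∂π/∂q_X = 259 − 5q_X − 2q_W = 0 ⇒ q_X = 51.8 − 0.4q_W.
Plugging q_X into W's best response: q_W = 64.5 − 0.5(51.8 − 0.4q_W) ⇒ 0.8q_W = 38.6, so q_W = 48.25.
Then q_X = 51.8 − 0.4·48.25 = 32.5.
Total export volume: 48.25 + 32.5 = 80.75.

80.75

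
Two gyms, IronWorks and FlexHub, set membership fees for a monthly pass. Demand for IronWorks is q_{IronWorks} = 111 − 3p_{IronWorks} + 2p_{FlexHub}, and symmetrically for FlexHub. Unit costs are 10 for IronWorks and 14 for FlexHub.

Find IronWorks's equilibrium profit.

IronWorks's profit: π = (p_{IronWorks} − 10)(111 − 3p_{IronWorks} + 2p_{FlexHub}).
∂π/∂p_{IronWorks} = 141 − 6p_{IronWorks} + 2p_{FlexHub} = 0 ⇒ p_{IronWorks} = 23.5 + (1/3)p_{FlexHub}.
Similarly p_{FlexHub} = 25.5 + (1/3)p_{IronWorks}.
Solving the two reaction functions simultaneously: (1 − (1/3)(1/3))p_{IronWorks} = 23.5 + (1/3)·25.5, so (8/9)p_{IronWorks} = 32 and p_{IronWorks} = 36.
Then p_{FlexHub} = 25.5 + (1/3)·36 = 37.5.
q_{IronWorks} = 111 − 3·36 + 2·37.5 = 78.
Profit = (36 − 10)·78 = 2028.

2028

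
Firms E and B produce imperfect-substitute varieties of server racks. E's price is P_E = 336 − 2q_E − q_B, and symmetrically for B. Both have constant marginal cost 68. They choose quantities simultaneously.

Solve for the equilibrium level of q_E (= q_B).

Firm E's profit: π = q_E(336 − 2q_E − q_B) − 68q_E.
∂π/∂q_E = 268 − 4q_E − q_B = 0 ⇒ q_E = 67 − 0.25q_B.
By symmetry q_B = q_E; substituting into the reaction function, 1.25q_E = 67 and q_E = 53.6.

53.6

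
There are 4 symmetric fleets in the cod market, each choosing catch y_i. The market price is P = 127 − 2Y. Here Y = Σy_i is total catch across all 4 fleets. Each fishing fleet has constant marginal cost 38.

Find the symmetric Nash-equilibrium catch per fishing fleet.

8.9

A representative fishing fleet's profit is π_i = y_i(127 − 2Y) − 38y_i, with Y = y_i + Σ_{j≠i} y_j.
First-order condition: 89 − 4y_i − 2Σ_{j≠i} y_j = 0.
In a symmetric equilibrium every fishing fleet chooses the same y, so Σ_{j≠i} y_j = 3y. The condition becomes 89 − 10y = 0, giving y = 89/10 = 8.9.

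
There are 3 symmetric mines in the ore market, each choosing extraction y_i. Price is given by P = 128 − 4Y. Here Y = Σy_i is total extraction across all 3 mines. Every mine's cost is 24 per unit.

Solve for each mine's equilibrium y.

A representative mine's profit is π_i = y_i(128 − 4Y) − 24y_i, with Y = y_i + Σ_{j≠i} y_j.
First-order condition: 104 − 8y_i − 4Σ_{j≠i} y_j = 0.
Imposing symmetry (y_j = y for all j) turns Σ_{j≠i} y_j into 2y, so 104 = 16y and y = 6.5.

6.5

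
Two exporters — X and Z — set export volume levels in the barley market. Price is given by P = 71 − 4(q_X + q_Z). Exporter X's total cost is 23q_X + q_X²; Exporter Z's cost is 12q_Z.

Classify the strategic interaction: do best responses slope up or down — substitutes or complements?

strategic substitutes

Exporter X's profit: π = q_X(71 − 4(q_X + q_Z)) − 23q_X − q_X².
∂π/∂q_X = 48 − 10q_X − 4q_Z = 0, so q_X = 4.8 − 0.4q_Z.
The best-response slope dq_X/dq_Z = −0.4 < 0: the reaction function is downward-sloping, so the choices are strategic substitutes.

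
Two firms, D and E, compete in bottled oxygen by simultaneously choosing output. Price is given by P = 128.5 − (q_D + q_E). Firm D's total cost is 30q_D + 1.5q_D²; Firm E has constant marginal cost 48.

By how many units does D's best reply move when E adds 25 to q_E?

-5

Firm D's profit: π = q_D(128.5 − (q_D + q_E)) − 30q_D − 1.5q_D².
∂π/∂q_D = 98.5 − 5q_D − q_E = 0, so q_D = 19.7 − 0.2q_E.
The reaction-function slope is −0.2, so a 25-unit rise in q_E moves q_D by −0.2 × 25 = −5. D's best response falls — the actions are strategic substitutes.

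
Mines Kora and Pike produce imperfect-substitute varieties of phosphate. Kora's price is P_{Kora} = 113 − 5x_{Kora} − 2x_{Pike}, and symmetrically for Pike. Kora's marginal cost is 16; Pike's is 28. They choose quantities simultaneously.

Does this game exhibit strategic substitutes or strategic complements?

Mine Kora's profit: π = x_{Kora}(113 − 5x_{Kora} − 2x_{Pike}) − 16x_{Kora}.
∂π/∂x_{Kora} = 97 − 10x_{Kora} − 2x_{Pike} = 0 ⇒ x_{Kora} = 9.7 − 0.2x_{Pike}.
The best-response slope dx_{Kora}/dx_{Pike} = −0.2 < 0: the reaction function is downward-sloping, so the choices are strategic substitutes.

strategic substitutes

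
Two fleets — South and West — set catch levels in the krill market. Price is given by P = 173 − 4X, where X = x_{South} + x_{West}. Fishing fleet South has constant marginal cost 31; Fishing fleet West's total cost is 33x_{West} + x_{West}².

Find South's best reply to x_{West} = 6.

14.75

Fishing fleet South's profit: π = x_{South}(173 − 4(x_{South} + x_{West})) − 31x_{South}.
∂π/∂x_{South} = 142 − 8x_{South} − 4x_{West} = 0, so x_{South} = 17.75 − 0.5x_{West}.
At x_{West} = 6: x_{South} = 17.75 − 0.5·6 = 14.75.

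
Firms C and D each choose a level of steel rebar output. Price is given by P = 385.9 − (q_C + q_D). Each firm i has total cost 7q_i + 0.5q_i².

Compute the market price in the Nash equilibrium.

196.45

Firm C's profit: π = q_C(385.9 − (q_C + q_D)) − 7q_C − 0.5q_C².
∂π/∂q_C = 378.9 − 3q_C − q_D = 0, so q_C = 126.3 − (1/3)q_D.
By symmetry q_D = q_C; substituting into the reaction function, (4/3)q_C = 126.3 and q_C = 94.725.
Equilibrium price: P = 385.9 − 189.45 = 196.45.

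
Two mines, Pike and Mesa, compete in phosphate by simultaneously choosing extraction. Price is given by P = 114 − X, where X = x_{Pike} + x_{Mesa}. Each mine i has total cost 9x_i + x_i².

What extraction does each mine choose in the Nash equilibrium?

21

Mine Pike's profit: π = x_{Pike}(114 − (x_{Pike} + x_{Mesa})) − 9x_{Pike} − x_{Pike}².
∂π/∂x_{Pike} = 105 − 4x_{Pike} − x_{Mesa} = 0, so x_{Pike} = 26.25 − 0.25x_{Mesa}.
By symmetry x_{Mesa} = x_{Pike}; substituting into the reaction function, 1.25x_{Pike} = 26.25 and x_{Pike} = 21.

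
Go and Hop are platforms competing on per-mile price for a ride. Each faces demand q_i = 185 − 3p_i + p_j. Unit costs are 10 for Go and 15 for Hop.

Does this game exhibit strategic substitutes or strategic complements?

Go's profit: π = (p_{Go} − 10)(185 − 3p_{Go} + p_{Hop}).
∂π/∂p_{Go} = 215 − 6p_{Go} + p_{Hop} = 0 ⇒ p_{Go} = 215/6 + (1/6)p_{Hop}.
The best-response slope dp_{Go}/dp_{Hop} = 1/6 > 0: the reaction function is upward-sloping, so the choices are strategic complements.

strategic complements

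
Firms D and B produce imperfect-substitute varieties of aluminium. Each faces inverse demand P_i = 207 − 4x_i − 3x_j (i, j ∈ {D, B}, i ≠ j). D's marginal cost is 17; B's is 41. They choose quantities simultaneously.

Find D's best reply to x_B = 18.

17

Firm D's profit: π = x_D(207 − 4x_D − 3x_B) − 17x_D.
∂π/∂x_D = 190 − 8x_D − 3x_B = 0 ⇒ x_D = 23.75 − 0.375x_B.
At x_B = 18: x_D = 23.75 − 0.375·18 = 17.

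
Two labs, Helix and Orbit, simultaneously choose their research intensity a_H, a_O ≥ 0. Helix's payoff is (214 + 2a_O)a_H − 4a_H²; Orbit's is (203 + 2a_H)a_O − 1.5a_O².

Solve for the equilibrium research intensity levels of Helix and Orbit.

Expanding Helix's payoff: 214a_H + 2a_Oa_H − 4a_H².
∂π/∂a_H = 214 + 2a_O − 8a_H = 0, so a_H = 26.75 + 0.25a_O.
Likewise for Orbit: a_O = 203/3 + (2/3)a_H.
Plugging a_O into Helix's best response: a_H = 26.75 + 0.25(203/3 + (2/3)a_H) ⇒ (5/6)a_H = 131/3, so a_H = 52.4.
Then a_O = 203/3 + (2/3)·52.4 = 102.6.

52.4, 102.6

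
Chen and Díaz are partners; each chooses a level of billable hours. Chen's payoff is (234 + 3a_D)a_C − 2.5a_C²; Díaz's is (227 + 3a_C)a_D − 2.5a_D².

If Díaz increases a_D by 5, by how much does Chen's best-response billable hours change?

Expanding Chen's payoff: 234a_C + 3a_Da_C − 2.5a_C².
∂π/∂a_C = 234 + 3a_D − 5a_C = 0, so a_C = 46.8 + 0.6a_D.
The reaction-function slope is 0.6, so a 5-unit rise in a_D moves a_C by 0.6 × 5 = 3. Chen's best response rises — the actions are strategic complements.

3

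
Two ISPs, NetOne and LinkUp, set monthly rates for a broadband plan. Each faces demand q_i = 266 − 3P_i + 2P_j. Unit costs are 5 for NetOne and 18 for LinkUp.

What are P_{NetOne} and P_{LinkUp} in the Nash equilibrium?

NetOne's profit: π = (P_{NetOne} − 5)(266 − 3P_{NetOne} + 2P_{LinkUp}).
∂π/∂P_{NetOne} = 281 − 6P_{NetOne} + 2P_{LinkUp} = 0 ⇒ P_{NetOne} = 281/6 + (1/3)P_{LinkUp}.
Similarly P_{LinkUp} = 160/3 + (1/3)P_{NetOne}.
Substituting the second reaction function into the first: P_{NetOne} = 281/6 + (1/3)(160/3 + (1/3)P_{NetOne}), which gives (8/9)P_{NetOne} = 1163/18 ⇒ P_{NetOne} = 72.6875.
Then P_{LinkUp} = 160/3 + (1/3)·72.6875 = 77.5625.

72.6875, 77.5625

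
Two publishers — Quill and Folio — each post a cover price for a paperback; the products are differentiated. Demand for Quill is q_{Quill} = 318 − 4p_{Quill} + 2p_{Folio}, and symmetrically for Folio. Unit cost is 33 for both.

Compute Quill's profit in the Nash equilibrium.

Quill's profit: π = (p_{Quill} − 33)(318 − 4p_{Quill} + 2p_{Folio}).
∂π/∂p_{Quill} = 450 − 8p_{Quill} + 2p_{Folio} = 0 ⇒ p_{Quill} = 56.25 + 0.25p_{Folio}.
The game is symmetric, so in equilibrium p_{Folio} = p_{Quill}: the reaction function gives 0.75p_{Quill} = 56.25, hence p_{Quill} = 75.
q_{Quill} = 318 − 4·75 + 2·75 = 168.
Profit = (75 − 33)·168 = 7056.

7056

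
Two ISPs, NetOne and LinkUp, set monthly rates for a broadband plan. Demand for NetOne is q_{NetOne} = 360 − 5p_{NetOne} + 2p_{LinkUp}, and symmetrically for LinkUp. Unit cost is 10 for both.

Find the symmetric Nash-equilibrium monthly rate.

51.25

NetOne's profit: π = (p_{NetOne} − 10)(360 − 5p_{NetOne} + 2p_{LinkUp}).
∂π/∂p_{NetOne} = 410 − 10p_{NetOne} + 2p_{LinkUp} = 0 ⇒ p_{NetOne} = 41 + 0.2p_{LinkUp}.
Setting p_{NetOne} = p_{LinkUp} in the reaction function: p_{NetOne} = 41 + 0.2p_{NetOne}, so p_{NetOne} = 41 / 0.8 = 51.25.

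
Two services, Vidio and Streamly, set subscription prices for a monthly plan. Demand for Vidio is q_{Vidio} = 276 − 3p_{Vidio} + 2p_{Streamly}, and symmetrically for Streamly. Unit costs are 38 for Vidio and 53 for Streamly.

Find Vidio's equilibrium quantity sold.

Vidio's profit: π = (p_{Vidio} − 38)(276 − 3p_{Vidio} + 2p_{Streamly}).
∂π/∂p_{Vidio} = 390 − 6p_{Vidio} + 2p_{Streamly} = 0 ⇒ p_{Vidio} = 65 + (1/3)p_{Streamly}.
Similarly p_{Streamly} = 72.5 + (1/3)p_{Vidio}.
Substituting the second reaction function into the first: p_{Vidio} = 65 + (1/3)(72.5 + (1/3)p_{Vidio}), which gives (8/9)p_{Vidio} = 535/6 ⇒ p_{Vidio} = 100.3125.
Then p_{Streamly} = 72.5 + (1/3)·100.3125 = 105.9375.
q_{Vidio} = 276 − 3·100.3125 + 2·105.9375 = 186.9375.

186.9375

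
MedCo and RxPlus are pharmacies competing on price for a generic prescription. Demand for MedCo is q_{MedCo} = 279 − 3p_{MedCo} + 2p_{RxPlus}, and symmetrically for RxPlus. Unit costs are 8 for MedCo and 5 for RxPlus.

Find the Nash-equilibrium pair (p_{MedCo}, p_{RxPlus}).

75.1875, 74.0625

MedCo's profit: π = (p_{MedCo} − 8)(279 − 3p_{MedCo} + 2p_{RxPlus}).
∂π/∂p_{MedCo} = 303 − 6p_{MedCo} + 2p_{RxPlus} = 0 ⇒ p_{MedCo} = 50.5 + (1/3)p_{RxPlus}.
Similarly p_{RxPlus} = 49 + (1/3)p_{MedCo}.
Substituting the second reaction function into the first: p_{MedCo} = 50.5 + (1/3)(49 + (1/3)p_{MedCo}), which gives (8/9)p_{MedCo} = 401/6 ⇒ p_{MedCo} = 75.1875.
Then p_{RxPlus} = 49 + (1/3)·75.1875 = 74.0625.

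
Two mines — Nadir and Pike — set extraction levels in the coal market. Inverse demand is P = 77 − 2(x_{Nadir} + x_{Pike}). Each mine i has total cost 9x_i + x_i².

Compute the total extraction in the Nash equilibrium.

Mine Nadir's profit: π = x_{Nadir}(77 − 2(x_{Nadir} + x_{Pike})) − 9x_{Nadir} − x_{Nadir}².
∂π/∂x_{Nadir} = 68 − 6x_{Nadir} − 2x_{Pike} = 0, so x_{Nadir} = 34/3 − (1/3)x_{Pike}.
The game is symmetric, so in equilibrium x_{Pike} = x_{Nadir}: the reaction function gives (4/3)x_{Nadir} = 34/3, hence x_{Nadir} = 8.5.
Total extraction: 8.5 + 8.5 = 17.

17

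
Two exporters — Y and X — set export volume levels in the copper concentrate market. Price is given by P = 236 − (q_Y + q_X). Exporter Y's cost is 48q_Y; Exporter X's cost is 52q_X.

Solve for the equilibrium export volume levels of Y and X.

Exporter Y's profit: π = q_Y(236 − (q_Y + q_X)) − 48q_Y.
∂π/∂q_Y = 188 − 2q_Y − q_X = 0, so q_Y = 94 − 0.5q_X.
By the same steps for X: q_X = 92 − 0.5q_Y.
Solving the two reaction functions simultaneously: (1 − (−0.5)(−0.5))q_Y = 94 − 0.5·92, so 0.75q_Y = 48 and q_Y = 64.
Then q_X = 92 − 0.5·64 = 60.

64, 60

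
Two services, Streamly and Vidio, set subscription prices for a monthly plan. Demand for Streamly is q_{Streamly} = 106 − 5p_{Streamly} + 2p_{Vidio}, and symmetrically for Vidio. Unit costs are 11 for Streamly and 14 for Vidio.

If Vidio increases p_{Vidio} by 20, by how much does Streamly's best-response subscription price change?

Streamly's profit: π = (p_{Streamly} − 11)(106 − 5p_{Streamly} + 2p_{Vidio}).
∂π/∂p_{Streamly} = 161 − 10p_{Streamly} + 2p_{Vidio} = 0 ⇒ p_{Streamly} = 16.1 + 0.2p_{Vidio}.
The reaction-function slope is 0.2, so a 20-unit rise in p_{Vidio} moves p_{Streamly} by 0.2 × 20 = 4. Streamly's best response rises — the actions are strategic complements.

4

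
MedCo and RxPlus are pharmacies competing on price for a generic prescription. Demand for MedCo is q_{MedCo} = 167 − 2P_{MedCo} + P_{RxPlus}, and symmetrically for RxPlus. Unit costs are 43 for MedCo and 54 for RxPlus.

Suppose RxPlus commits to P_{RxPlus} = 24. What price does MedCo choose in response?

69.25

MedCo's profit: π = (P_{MedCo} − 43)(167 − 2P_{MedCo} + P_{RxPlus}).
∂π/∂P_{MedCo} = 253 − 4P_{MedCo} + P_{RxPlus} = 0 ⇒ P_{MedCo} = 63.25 + 0.25P_{RxPlus}.
At P_{RxPlus} = 24: P_{MedCo} = 63.25 + 0.25·24 = 69.25.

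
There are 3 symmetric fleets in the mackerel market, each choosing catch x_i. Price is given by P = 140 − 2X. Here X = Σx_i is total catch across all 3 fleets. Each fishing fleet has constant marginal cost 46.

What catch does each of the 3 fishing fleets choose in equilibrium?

A representative fishing fleet's profit is π_i = x_i(140 − 2X) − 46x_i, with X = x_i + Σ_{j≠i} x_j.
First-order condition: 94 − 4x_i − 2Σ_{j≠i} x_j = 0.
With identical fishing fleets, set every x_j = x: then 94 − 4x − 4x = 0, i.e. x = 94/8 = 11.75.

11.75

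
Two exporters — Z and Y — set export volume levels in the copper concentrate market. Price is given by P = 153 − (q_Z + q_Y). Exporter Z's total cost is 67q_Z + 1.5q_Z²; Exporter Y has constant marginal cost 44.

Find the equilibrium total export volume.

58

Exporter Z's profit: π = q_Z(153 − (q_Z + q_Y)) − 67q_Z − 1.5q_Z².
∂π/∂q_Z = 86 − 5q_Z − q_Y = 0, so q_Z = 17.2 − 0.2q_Y.
For Y: ∂π/∂q_Y = 109 − 2q_Y − q_Z = 0 ⇒ q_Y = 54.5 − 0.5q_Z.
Solving the two reaction functions simultaneously: (1 − (−0.2)(−0.5))q_Z = 17.2 − 0.2·54.5, so 0.9q_Z = 6.3 and q_Z = 7.
Then q_Y = 54.5 − 0.5·7 = 51.
Total export volume: 7 + 51 = 58.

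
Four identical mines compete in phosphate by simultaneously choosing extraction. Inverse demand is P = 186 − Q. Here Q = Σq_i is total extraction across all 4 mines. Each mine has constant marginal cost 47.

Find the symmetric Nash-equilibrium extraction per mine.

A representative mine's profit is π_i = q_i(186 − Q) − 47q_i, with Q = q_i + Σ_{j≠i} q_j.
First-order condition: 139 − 2q_i − Σ_{j≠i} q_j = 0.
In a symmetric equilibrium every mine chooses the same q, so Σ_{j≠i} q_j = 3q. The condition becomes 139 − 5q = 0, giving q = 139/5 = 27.8.

27.8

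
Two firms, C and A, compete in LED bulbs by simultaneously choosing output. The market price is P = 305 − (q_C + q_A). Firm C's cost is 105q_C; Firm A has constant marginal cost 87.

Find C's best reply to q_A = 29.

Firm C's profit: π = q_C(305 − (q_C + q_A)) − 105q_C.
∂π/∂q_C = 200 − 2q_C − q_A = 0, so q_C = 100 − 0.5q_A.
At q_A = 29: q_C = 100 − 0.5·29 = 85.5.

85.5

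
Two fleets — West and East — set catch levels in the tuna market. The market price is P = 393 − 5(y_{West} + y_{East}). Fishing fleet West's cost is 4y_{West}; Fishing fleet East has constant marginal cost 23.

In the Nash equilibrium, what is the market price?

140

Fishing fleet West's profit: π = y_{West}(393 − 5(y_{West} + y_{East})) − 4y_{West}.
∂π/∂y_{West} = 389 − 10y_{West} − 5y_{East} = 0, so y_{West} = 38.9 − 0.5y_{East}.
By the same steps for East: y_{East} = 37 − 0.5y_{West}.
Solving the two reaction functions simultaneously: (1 − (−0.5)(−0.5))y_{West} = 38.9 − 0.5·37, so 0.75y_{West} = 20.4 and y_{West} = 27.2.
Then y_{East} = 37 − 0.5·27.2 = 23.4.
Equilibrium price: P = 393 − 5·50.6 = 140.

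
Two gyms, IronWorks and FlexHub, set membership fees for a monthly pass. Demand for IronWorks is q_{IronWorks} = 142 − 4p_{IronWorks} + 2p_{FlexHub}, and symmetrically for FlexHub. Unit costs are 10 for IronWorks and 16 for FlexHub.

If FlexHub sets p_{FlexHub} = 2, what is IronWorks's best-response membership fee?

IronWorks's profit: π = (p_{IronWorks} − 10)(142 − 4p_{IronWorks} + 2p_{FlexHub}).
∂π/∂p_{IronWorks} = 182 − 8p_{IronWorks} + 2p_{FlexHub} = 0 ⇒ p_{IronWorks} = 22.75 + 0.25p_{FlexHub}.
At p_{FlexHub} = 2: p_{IronWorks} = 22.75 + 0.25·2 = 23.25.

23.25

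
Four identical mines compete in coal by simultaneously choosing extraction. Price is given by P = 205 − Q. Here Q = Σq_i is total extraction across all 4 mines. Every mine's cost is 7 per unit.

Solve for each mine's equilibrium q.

A representative mine's profit is π_i = q_i(205 − Q) − 7q_i, with Q = q_i + Σ_{j≠i} q_j.
First-order condition: 198 − 2q_i − Σ_{j≠i} q_j = 0.
With identical mines, set every q_j = q: then 198 − 2q − 3q = 0, i.e. q = 198/5 = 39.6.

39.6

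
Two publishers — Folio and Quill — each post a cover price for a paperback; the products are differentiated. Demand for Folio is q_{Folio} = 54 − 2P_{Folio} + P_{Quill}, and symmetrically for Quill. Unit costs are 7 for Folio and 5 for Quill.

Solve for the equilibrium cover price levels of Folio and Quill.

Folio's profit: π = (P_{Folio} − 7)(54 − 2P_{Folio} + P_{Quill}).
∂π/∂P_{Folio} = 68 − 4P_{Folio} + P_{Quill} = 0 ⇒ P_{Folio} = 17 + 0.25P_{Quill}.
Similarly P_{Quill} = 16 + 0.25P_{Folio}.
Solving the two reaction functions simultaneously: (1 − (0.25)(0.25))P_{Folio} = 17 + 0.25·16, so 0.9375P_{Folio} = 21 and P_{Folio} = 22.4.
Then P_{Quill} = 16 + 0.25·22.4 = 21.6.

22.4, 21.6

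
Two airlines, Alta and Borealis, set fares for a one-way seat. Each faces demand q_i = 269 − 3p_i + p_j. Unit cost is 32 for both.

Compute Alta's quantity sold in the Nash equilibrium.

Alta's profit: π = (p_{Alta} − 32)(269 − 3p_{Alta} + p_{Borealis}).
∂π/∂p_{Alta} = 365 − 6p_{Alta} + p_{Borealis} = 0 ⇒ p_{Alta} = 365/6 + (1/6)p_{Borealis}.
Setting p_{Alta} = p_{Borealis} in the reaction function: p_{Alta} = 365/6 + (1/6)p_{Alta}, so p_{Alta} = (365/6) / (5/6) = 73.
q_{Alta} = 269 − 3·73 + 73 = 123.

123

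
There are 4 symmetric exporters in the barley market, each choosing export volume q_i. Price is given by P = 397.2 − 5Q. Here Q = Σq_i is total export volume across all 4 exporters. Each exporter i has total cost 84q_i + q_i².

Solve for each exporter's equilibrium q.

A representative exporter's profit is π_i = q_i(397.2 − 5Q) − 84q_i − q_i², with Q = q_i + Σ_{j≠i} q_j.
First-order condition: 313.2 − 12q_i − 5Σ_{j≠i} q_j = 0.
Imposing symmetry (q_j = q for all j) turns Σ_{j≠i} q_j into 3q, so 313.2 = 27q and q = 11.6.

11.6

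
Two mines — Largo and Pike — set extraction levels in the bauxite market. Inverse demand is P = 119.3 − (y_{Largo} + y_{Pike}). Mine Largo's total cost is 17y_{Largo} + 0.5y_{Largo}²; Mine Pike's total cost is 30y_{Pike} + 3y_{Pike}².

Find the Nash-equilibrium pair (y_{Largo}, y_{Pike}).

31.7, 7.2

Mine Largo's profit: π = y_{Largo}(119.3 − (y_{Largo} + y_{Pike})) − 17y_{Largo} − 0.5y_{Largo}².
∂π/∂y_{Largo} = 102.3 − 3y_{Largo} − y_{Pike} = 0, so y_{Largo} = 34.1 − (1/3)y_{Pike}.
For Pike: ∂π/∂y_{Pike} = 89.3 − 8y_{Pike} − y_{Largo} = 0 ⇒ y_{Pike} = 11.1625 − 0.125y_{Largo}.
Plugging y_{Pike} into Largo's best response: y_{Largo} = 34.1 − (1/3)(11.1625 − 0.125y_{Largo}) ⇒ (23/24)y_{Largo} = 7291/240, so y_{Largo} = 31.7.
Then y_{Pike} = 11.1625 − 0.125·31.7 = 7.2.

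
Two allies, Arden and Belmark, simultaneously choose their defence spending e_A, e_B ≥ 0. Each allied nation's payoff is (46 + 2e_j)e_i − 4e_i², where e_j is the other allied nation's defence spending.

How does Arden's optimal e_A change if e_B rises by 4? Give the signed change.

1

Arden's payoff is (46 + 2e_B)e_A − 4e_A².
∂π/∂e_A = 46 + 2e_B − 8e_A = 0, so e_A = 5.75 + 0.25e_B.
The reaction-function slope is 0.25, so a 4-unit rise in e_B moves e_A by 0.25 × 4 = 1. Arden's best response rises — the actions are strategic complements.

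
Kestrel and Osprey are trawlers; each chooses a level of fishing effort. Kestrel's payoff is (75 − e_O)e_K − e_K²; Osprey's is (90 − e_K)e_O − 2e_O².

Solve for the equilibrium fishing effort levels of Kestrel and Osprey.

Expanding Kestrel's payoff: 75e_K − e_Oe_K − e_K².
∂π/∂e_K = 75 − e_O − 2e_K = 0, so e_K = 37.5 − 0.5e_O.
Likewise for Osprey: e_O = 22.5 − 0.25e_K.
Solving the two reaction functions simultaneously: (1 − (−0.5)(−0.25))e_K = 37.5 − 0.5·22.5, so 0.875e_K = 26.25 and e_K = 30.
Then e_O = 22.5 − 0.25·30 = 15.

30, 15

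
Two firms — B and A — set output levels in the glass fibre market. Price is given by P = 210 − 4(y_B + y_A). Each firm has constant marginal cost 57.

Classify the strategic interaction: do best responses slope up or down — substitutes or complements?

Firm B's profit: π = y_B(210 − 4(y_B + y_A)) − 57y_B.
∂π/∂y_B = 153 − 8y_B − 4y_A = 0, so y_B = 19.125 − 0.5y_A.
The best-response slope dy_B/dy_A = −0.5 < 0: the reaction function is downward-sloping, so the choices are strategic substitutes.

strategic substitutes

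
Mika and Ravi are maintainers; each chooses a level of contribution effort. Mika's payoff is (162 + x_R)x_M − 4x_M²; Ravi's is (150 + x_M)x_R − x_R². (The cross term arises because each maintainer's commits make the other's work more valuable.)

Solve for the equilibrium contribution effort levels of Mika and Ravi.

Expanding Mika's payoff: 162x_M + x_Rx_M − 4x_M².
∂π/∂x_M = 162 + x_R − 8x_M = 0, so x_M = 20.25 + 0.125x_R.
Likewise for Ravi: x_R = 75 + 0.5x_M.
Plugging x_R into Mika's best response: x_M = 20.25 + 0.125(75 + 0.5x_M) ⇒ 0.9375x_M = 29.625, so x_M = 31.6.
Then x_R = 75 + 0.5·31.6 = 90.8.

31.6, 90.8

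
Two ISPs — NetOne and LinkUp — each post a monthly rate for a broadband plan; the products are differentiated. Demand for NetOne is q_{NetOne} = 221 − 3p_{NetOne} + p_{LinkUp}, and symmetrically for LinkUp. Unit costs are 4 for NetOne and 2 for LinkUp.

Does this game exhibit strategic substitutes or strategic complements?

NetOne's profit: π = (p_{NetOne} − 4)(221 − 3p_{NetOne} + p_{LinkUp}).
∂π/∂p_{NetOne} = 233 − 6p_{NetOne} + p_{LinkUp} = 0 ⇒ p_{NetOne} = 233/6 + (1/6)p_{LinkUp}.
The best-response slope dp_{NetOne}/dp_{LinkUp} = 1/6 > 0: the reaction function is upward-sloping, so the choices are strategic complements.

strategic complements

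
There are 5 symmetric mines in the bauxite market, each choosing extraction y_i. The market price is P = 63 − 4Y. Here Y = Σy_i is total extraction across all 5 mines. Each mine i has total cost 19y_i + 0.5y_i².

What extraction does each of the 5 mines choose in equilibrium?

A representative mine's profit is π_i = y_i(63 − 4Y) − 19y_i − 0.5y_i², with Y = y_i + Σ_{j≠i} y_j.
First-order condition: 44 − 9y_i − 4Σ_{j≠i} y_j = 0.
With identical mines, set every y_j = y: then 44 − 9y − 16y = 0, i.e. y = 44/25 = 1.76.

1.76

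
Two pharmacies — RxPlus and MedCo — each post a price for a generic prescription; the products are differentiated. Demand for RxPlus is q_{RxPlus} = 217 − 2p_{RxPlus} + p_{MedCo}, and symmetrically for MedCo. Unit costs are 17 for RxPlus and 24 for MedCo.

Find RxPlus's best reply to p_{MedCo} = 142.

RxPlus's profit: π = (p_{RxPlus} − 17)(217 − 2p_{RxPlus} + p_{MedCo}).
∂π/∂p_{RxPlus} = 251 − 4p_{RxPlus} + p_{MedCo} = 0 ⇒ p_{RxPlus} = 62.75 + 0.25p_{MedCo}.
At p_{MedCo} = 142: p_{RxPlus} = 62.75 + 0.25·142 = 98.25.

98.25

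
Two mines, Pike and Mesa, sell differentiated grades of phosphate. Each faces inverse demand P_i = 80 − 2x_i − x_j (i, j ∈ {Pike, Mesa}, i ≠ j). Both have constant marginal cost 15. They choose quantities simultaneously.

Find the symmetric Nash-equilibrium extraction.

13

Mine Pike's profit: π = x_{Pike}(80 − 2x_{Pike} − x_{Mesa}) − 15x_{Pike}.
∂π/∂x_{Pike} = 65 − 4x_{Pike} − x_{Mesa} = 0 ⇒ x_{Pike} = 16.25 − 0.25x_{Mesa}.
By symmetry x_{Mesa} = x_{Pike}; substituting into the reaction function, 1.25x_{Pike} = 16.25 and x_{Pike} = 13.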